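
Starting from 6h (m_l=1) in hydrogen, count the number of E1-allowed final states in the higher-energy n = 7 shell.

E1 requires Δl = ±1, so l_f ∈ {4, 6}; with 0 ≤ l_f ≤ n_f−1 = 6, the allowed l_f values are {4, 6}.
For l_f = 4: m_f ∈ {m_i−1, m_i, m_i+1} ∩ [−4, 4] = {0, 1, 2} → 3 states.
For l_f = 6: m_f ∈ {m_i−1, m_i, m_i+1} ∩ [−6, 6] = {0, 1, 2} → 3 states.
Total: 6.

6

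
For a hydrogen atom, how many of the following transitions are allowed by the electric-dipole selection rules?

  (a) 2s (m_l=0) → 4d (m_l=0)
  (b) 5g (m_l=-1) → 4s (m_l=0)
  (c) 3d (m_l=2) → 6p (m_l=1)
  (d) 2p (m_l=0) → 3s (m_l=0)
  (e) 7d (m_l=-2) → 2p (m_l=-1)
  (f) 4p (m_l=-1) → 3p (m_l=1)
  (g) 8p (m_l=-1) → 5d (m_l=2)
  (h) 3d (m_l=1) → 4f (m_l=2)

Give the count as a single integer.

4

(a) forbidden — Δl = +2 (E1 requires Δl = ±1)
(b) forbidden — Δl = -4 (E1 requires Δl = ±1)
(c) allowed
(d) allowed
(e) allowed
(f) forbidden — Δl = +0 (E1 requires Δl = ±1); Δm_l = +2 (E1 requires Δm_l = 0, ±1)
(g) forbidden — Δm_l = +3 (E1 requires Δm_l = 0, ±1)
(h) allowed
Total allowed: 4 of 8.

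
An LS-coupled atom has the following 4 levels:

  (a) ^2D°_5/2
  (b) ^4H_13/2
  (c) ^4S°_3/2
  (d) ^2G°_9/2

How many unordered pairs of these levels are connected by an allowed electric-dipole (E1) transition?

(a)–(b): forbidden (ΔS, ΔL, ΔJ).
(a)–(c): forbidden (parity, ΔS, ΔL).
(a)–(d): forbidden (parity, ΔL, ΔJ).
(b)–(c): forbidden (ΔL, ΔJ).
(b)–(d): forbidden (ΔS, ΔJ).
(c)–(d): forbidden (parity, ΔS, ΔL, ΔJ).
Allowed pairs: 0 of 6.

0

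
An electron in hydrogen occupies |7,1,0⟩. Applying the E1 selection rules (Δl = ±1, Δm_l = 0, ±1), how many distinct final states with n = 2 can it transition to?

E1 requires Δl = ±1, so l_f ∈ {0, 2}; with 0 ≤ l_f ≤ n_f−1 = 1, the allowed l_f values are {0}.
For l_f = 0: m_f ∈ {m_i−1, m_i, m_i+1} ∩ [−0, 0] = {0} → 1 state.
Total: 1.

1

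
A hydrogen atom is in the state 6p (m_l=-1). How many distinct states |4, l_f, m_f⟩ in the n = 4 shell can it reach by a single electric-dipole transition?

E1 requires Δl = ±1, so l_f ∈ {0, 2}; with 0 ≤ l_f ≤ n_f−1 = 3, the allowed l_f values are {0, 2}.
For l_f = 0: m_f ∈ {m_i−1, m_i, m_i+1} ∩ [−0, 0] = {0} → 1 state.
For l_f = 2: m_f ∈ {m_i−1, m_i, m_i+1} ∩ [−2, 2] = {-2, -1, 0} → 3 states.
Total: 4.

4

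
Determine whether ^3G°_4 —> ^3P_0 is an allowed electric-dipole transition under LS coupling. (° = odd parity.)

forbidden

Initial level: S=1, L=4, J=4, parity odd. Final level: S=1, L=1, J=0, parity even.
Parity must change: odd → even — ✓.
ΔJ = 0, ±1 (not J=0↔0): J: 4 → 0, ΔJ = -4 — ✗.
ΔL = 0, ±1 (not L=0↔0): L: 4 → 1, ΔL = -3 — ✗.
ΔS = 0: S: 1 → 1 — ✓.
Rule(s) violated: ΔL, ΔJ.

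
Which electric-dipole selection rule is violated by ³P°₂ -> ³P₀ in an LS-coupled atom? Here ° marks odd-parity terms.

the ΔJ = 0, ±1 rule

Parity must change: odd → even — satisfied.
ΔS = 0: S: 1 → 1 — satisfied.
ΔL = 0, ±1 (not L=0↔0): L: 1 → 1, ΔL = +0 — satisfied.
ΔJ = 0, ±1 (not J=0↔0): J: 2 → 0, ΔJ = -2 — violated.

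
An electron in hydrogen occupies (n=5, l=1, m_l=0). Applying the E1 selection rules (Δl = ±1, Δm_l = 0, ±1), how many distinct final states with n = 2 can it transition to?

1

E1 requires Δl = ±1, so l_f ∈ {0, 2}; with 0 ≤ l_f ≤ n_f−1 = 1, the allowed l_f values are {0}.
For l_f = 0: m_f ∈ {m_i−1, m_i, m_i+1} ∩ [−0, 0] = {0} → 1 state.
Total: 1.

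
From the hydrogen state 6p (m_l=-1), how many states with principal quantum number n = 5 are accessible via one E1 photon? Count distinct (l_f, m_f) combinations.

E1 requires Δl = ±1, so l_f ∈ {0, 2}; with 0 ≤ l_f ≤ n_f−1 = 4, the allowed l_f values are {0, 2}.
For l_f = 0: m_f ∈ {m_i−1, m_i, m_i+1} ∩ [−0, 0] = {0} → 1 state.
For l_f = 2: m_f ∈ {m_i−1, m_i, m_i+1} ∩ [−2, 2] = {-2, -1, 0} → 3 states.
Total: 4.

4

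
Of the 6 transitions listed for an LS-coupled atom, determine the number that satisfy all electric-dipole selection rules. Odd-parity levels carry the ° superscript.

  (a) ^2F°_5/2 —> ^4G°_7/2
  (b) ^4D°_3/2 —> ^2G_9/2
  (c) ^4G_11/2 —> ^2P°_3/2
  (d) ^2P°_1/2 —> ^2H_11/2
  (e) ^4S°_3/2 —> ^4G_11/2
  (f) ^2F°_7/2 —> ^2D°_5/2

0

(a) forbidden (parity, ΔS fail)
(b) forbidden (ΔS, ΔL, ΔJ fail)
(c) forbidden (ΔS, ΔL, ΔJ fail)
(d) forbidden (ΔL, ΔJ fail)
(e) forbidden (ΔL, ΔJ fail)
(f) forbidden (parity fails)
Total allowed: 0 of 6.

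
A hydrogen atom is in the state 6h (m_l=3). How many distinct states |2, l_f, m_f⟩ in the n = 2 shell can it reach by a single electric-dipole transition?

0

E1 requires l_f ∈ {4, 6}, but neither lies in [0, 1], so no final state is reachable.
Total: 0.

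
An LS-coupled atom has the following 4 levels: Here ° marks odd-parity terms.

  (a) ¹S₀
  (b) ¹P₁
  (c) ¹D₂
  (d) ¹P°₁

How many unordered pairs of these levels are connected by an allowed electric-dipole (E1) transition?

(a)–(b): forbidden (parity).
(a)–(c): forbidden (parity, ΔL, ΔJ).
(a)–(d): allowed.
(b)–(c): forbidden (parity).
(b)–(d): allowed.
(c)–(d): allowed.
Allowed pairs: 3 of 6.

3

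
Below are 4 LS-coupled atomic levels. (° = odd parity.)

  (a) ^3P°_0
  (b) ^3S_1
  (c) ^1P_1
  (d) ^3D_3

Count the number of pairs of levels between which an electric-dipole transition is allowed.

1

(a)–(b): allowed.
(a)–(c): forbidden (ΔS).
(a)–(d): forbidden (ΔJ).
(b)–(c): forbidden (parity, ΔS).
(b)–(d): forbidden (parity, ΔL, ΔJ).
(c)–(d): forbidden (parity, ΔS, ΔJ).
Allowed pairs: 1 of 6.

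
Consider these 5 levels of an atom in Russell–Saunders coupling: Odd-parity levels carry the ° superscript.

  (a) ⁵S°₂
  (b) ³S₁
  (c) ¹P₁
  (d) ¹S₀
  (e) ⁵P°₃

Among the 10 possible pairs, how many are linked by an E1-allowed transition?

(a)–(b): forbidden (ΔS, ΔL).
(a)–(c): forbidden (ΔS).
(a)–(d): forbidden (ΔS, ΔL, ΔJ).
(a)–(e): forbidden (parity).
(b)–(c): forbidden (parity, ΔS).
(b)–(d): forbidden (parity, ΔS, ΔL).
(b)–(e): forbidden (ΔS, ΔJ).
(c)–(d): forbidden (parity).
(c)–(e): forbidden (ΔS, ΔJ).
(d)–(e): forbidden (ΔS, ΔJ).
Allowed pairs: 0 of 10.

0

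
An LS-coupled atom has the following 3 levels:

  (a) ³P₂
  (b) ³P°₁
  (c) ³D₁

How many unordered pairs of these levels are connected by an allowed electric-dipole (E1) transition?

(a)–(b): allowed.
(a)–(c): forbidden (parity).
(b)–(c): allowed.
Allowed pairs: 2 of 3.

2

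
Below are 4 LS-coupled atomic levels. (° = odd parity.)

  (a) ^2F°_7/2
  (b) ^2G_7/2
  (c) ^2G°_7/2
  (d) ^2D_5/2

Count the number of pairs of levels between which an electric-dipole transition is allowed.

3

(a)–(b): allowed.
(a)–(c): forbidden (parity).
(a)–(d): allowed.
(b)–(c): allowed.
(b)–(d): forbidden (parity, ΔL).
(c)–(d): forbidden (ΔL).
Allowed pairs: 3 of 6.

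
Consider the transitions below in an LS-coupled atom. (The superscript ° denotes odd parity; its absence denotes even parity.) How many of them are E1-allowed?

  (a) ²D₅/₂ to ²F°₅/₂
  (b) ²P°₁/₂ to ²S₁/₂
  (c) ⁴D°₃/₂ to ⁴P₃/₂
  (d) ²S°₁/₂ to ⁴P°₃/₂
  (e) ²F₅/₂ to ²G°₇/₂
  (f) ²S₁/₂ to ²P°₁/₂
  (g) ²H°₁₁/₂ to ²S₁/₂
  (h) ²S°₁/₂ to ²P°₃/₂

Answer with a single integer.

5

(a) allowed
(b) allowed
(c) allowed
(d) forbidden (parity, ΔS fail)
(e) allowed
(f) allowed
(g) forbidden (ΔL, ΔJ fail)
(h) forbidden (parity fails)
Total allowed: 5 of 8.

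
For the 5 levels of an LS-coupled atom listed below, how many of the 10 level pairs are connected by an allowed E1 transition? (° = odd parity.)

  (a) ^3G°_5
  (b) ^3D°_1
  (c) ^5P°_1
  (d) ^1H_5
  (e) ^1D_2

(a)–(b): forbidden (parity, ΔL, ΔJ).
(a)–(c): forbidden (parity, ΔS, ΔL, ΔJ).
(a)–(d): forbidden (ΔS).
(a)–(e): forbidden (ΔS, ΔL, ΔJ).
(b)–(c): forbidden (parity, ΔS).
(b)–(d): forbidden (ΔS, ΔL, ΔJ).
(b)–(e): forbidden (ΔS).
(c)–(d): forbidden (ΔS, ΔL, ΔJ).
(c)–(e): forbidden (ΔS).
(d)–(e): forbidden (parity, ΔL, ΔJ).
Allowed pairs: 0 of 10.

0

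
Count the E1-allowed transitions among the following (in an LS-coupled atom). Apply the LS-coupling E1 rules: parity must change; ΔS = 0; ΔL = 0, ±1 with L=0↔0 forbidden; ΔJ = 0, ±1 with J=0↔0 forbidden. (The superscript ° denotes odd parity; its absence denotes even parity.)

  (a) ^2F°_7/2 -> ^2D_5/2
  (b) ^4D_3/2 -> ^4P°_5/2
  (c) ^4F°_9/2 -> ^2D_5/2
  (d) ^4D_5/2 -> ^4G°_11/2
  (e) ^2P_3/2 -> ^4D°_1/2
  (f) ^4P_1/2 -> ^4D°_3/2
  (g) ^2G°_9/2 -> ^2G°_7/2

3

(a) allowed
(b) allowed
(c) forbidden (ΔS, ΔJ fail)
(d) forbidden (ΔL, ΔJ fail)
(e) forbidden (ΔS fails)
(f) allowed
(g) forbidden (parity fails)
Total allowed: 3 of 7.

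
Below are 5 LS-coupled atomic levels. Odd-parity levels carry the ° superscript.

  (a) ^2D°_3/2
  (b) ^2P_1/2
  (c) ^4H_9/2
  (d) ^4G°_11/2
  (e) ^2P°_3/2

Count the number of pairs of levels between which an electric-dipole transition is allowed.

3

(a)–(b): allowed.
(a)–(c): forbidden (ΔS, ΔL, ΔJ).
(a)–(d): forbidden (parity, ΔS, ΔL, ΔJ).
(a)–(e): forbidden (parity).
(b)–(c): forbidden (parity, ΔS, ΔL, ΔJ).
(b)–(d): forbidden (ΔS, ΔL, ΔJ).
(b)–(e): allowed.
(c)–(d): allowed.
(c)–(e): forbidden (ΔS, ΔL, ΔJ).
(d)–(e): forbidden (parity, ΔS, ΔL, ΔJ).
Allowed pairs: 3 of 10.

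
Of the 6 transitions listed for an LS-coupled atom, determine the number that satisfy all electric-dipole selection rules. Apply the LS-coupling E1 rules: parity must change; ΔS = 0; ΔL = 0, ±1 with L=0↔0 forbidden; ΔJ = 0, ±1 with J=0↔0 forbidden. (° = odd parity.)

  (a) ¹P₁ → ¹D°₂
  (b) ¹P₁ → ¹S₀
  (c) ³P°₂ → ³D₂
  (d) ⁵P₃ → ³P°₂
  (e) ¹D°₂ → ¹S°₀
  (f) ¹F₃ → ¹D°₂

(a) allowed
(b) forbidden (parity fails)
(c) allowed
(d) forbidden (ΔS fails)
(e) forbidden (parity, ΔL, ΔJ fail)
(f) allowed
Total allowed: 3 of 6.

3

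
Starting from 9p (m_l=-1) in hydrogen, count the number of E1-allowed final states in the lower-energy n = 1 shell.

1

E1 requires Δl = ±1, so l_f ∈ {0, 2}; with 0 ≤ l_f ≤ n_f−1 = 0, the allowed l_f values are {0}.
For l_f = 0: m_f ∈ {m_i−1, m_i, m_i+1} ∩ [−0, 0] = {0} → 1 state.
Total: 1.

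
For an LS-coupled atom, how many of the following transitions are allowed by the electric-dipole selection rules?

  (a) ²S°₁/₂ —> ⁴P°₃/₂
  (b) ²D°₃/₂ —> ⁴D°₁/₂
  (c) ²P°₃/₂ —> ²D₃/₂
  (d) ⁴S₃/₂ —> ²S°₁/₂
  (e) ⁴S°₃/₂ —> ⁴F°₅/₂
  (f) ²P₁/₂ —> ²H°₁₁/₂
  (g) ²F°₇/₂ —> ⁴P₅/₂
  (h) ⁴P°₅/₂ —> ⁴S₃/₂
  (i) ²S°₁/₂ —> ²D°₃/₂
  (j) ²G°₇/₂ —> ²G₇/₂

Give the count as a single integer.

(a) forbidden (parity, ΔS fail)
(b) forbidden (parity, ΔS fail)
(c) allowed
(d) forbidden (ΔS, ΔL fail)
(e) forbidden (parity, ΔL fail)
(f) forbidden (ΔL, ΔJ fail)
(g) forbidden (ΔS, ΔL fail)
(h) allowed
(i) forbidden (parity, ΔL fail)
(j) allowed
Total allowed: 3 of 10.

3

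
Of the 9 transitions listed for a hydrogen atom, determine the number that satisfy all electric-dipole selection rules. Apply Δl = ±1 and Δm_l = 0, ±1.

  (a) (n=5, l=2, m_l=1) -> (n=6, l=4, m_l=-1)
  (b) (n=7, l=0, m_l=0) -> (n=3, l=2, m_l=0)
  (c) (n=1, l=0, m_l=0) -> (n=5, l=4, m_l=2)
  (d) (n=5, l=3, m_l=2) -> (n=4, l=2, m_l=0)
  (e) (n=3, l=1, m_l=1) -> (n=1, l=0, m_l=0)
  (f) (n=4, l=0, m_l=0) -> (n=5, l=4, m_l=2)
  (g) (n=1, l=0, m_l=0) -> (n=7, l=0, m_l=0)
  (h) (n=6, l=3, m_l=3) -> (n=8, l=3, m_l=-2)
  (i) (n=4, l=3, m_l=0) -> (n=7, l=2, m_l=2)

(a) forbidden — Δl = +2 (E1 requires Δl = ±1); Δm_l = -2 (E1 requires Δm_l = 0, ±1)
(b) forbidden — Δl = +2 (E1 requires Δl = ±1)
(c) forbidden — Δl = +4 (E1 requires Δl = ±1); Δm_l = +2 (E1 requires Δm_l = 0, ±1)
(d) forbidden — Δm_l = -2 (E1 requires Δm_l = 0, ±1)
(e) allowed
(f) forbidden — Δl = +4 (E1 requires Δl = ±1); Δm_l = +2 (E1 requires Δm_l = 0, ±1)
(g) forbidden — Δl = +0 (E1 requires Δl = ±1)
(h) forbidden — Δl = +0 (E1 requires Δl = ±1); Δm_l = -5 (E1 requires Δm_l = 0, ±1)
(i) forbidden — Δm_l = +2 (E1 requires Δm_l = 0, ±1)
Total allowed: 1 of 9.

1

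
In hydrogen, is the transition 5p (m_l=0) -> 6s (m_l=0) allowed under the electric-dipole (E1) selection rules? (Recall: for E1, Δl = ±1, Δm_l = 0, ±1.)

Δl = 0 − 1 = -1; the E1 rule Δl = ±1 is passes.
m_l: 0 → 0 (Δm_l = +0). |Δm_l| ≤ 1 passes.
All E1 selection rules are satisfied.

allowed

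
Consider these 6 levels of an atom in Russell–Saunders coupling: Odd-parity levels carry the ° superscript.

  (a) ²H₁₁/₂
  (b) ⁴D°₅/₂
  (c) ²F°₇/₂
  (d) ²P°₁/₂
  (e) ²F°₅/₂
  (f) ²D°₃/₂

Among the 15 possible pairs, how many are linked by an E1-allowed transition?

0

(a)–(b): forbidden (ΔS, ΔL, ΔJ).
(a)–(c): forbidden (ΔL, ΔJ).
(a)–(d): forbidden (ΔL, ΔJ).
(a)–(e): forbidden (ΔL, ΔJ).
(a)–(f): forbidden (ΔL, ΔJ).
(b)–(c): forbidden (parity, ΔS).
(b)–(d): forbidden (parity, ΔS, ΔJ).
(b)–(e): forbidden (parity, ΔS).
(b)–(f): forbidden (parity, ΔS).
(c)–(d): forbidden (parity, ΔL, ΔJ).
(c)–(e): forbidden (parity).
(c)–(f): forbidden (parity, ΔJ).
(d)–(e): forbidden (parity, ΔL, ΔJ).
(d)–(f): forbidden (parity).
(e)–(f): forbidden (parity).
Allowed pairs: 0 of 15.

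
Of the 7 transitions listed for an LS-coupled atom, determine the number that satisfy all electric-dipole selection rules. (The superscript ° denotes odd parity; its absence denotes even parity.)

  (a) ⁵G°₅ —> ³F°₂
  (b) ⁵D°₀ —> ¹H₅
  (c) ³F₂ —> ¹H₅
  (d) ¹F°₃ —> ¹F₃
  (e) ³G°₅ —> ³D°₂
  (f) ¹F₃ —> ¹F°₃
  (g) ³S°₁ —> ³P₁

(a) forbidden (parity, ΔS, ΔJ fail)
(b) forbidden (ΔS, ΔL, ΔJ fail)
(c) forbidden (parity, ΔS, ΔL, ΔJ fail)
(d) allowed
(e) forbidden (parity, ΔL, ΔJ fail)
(f) allowed
(g) allowed
Total allowed: 3 of 7.

3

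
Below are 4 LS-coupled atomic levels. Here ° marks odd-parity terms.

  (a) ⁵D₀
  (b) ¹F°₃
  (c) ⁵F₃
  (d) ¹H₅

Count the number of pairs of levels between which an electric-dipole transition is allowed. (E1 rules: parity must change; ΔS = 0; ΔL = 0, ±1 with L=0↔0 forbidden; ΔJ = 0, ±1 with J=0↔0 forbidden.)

0

(a)–(b): forbidden (ΔS, ΔJ).
(a)–(c): forbidden (parity, ΔJ).
(a)–(d): forbidden (parity, ΔS, ΔL, ΔJ).
(b)–(c): forbidden (ΔS).
(b)–(d): forbidden (ΔL, ΔJ).
(c)–(d): forbidden (parity, ΔS, ΔL, ΔJ).
Allowed pairs: 0 of 6.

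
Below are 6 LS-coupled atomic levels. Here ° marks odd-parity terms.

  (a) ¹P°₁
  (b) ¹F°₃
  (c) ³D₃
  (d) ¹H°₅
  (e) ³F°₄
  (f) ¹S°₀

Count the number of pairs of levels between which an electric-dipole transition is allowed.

(a)–(b): forbidden (parity, ΔL, ΔJ).
(a)–(c): forbidden (ΔS, ΔJ).
(a)–(d): forbidden (parity, ΔL, ΔJ).
(a)–(e): forbidden (parity, ΔS, ΔL, ΔJ).
(a)–(f): forbidden (parity).
(b)–(c): forbidden (ΔS).
(b)–(d): forbidden (parity, ΔL, ΔJ).
(b)–(e): forbidden (parity, ΔS).
(b)–(f): forbidden (parity, ΔL, ΔJ).
(c)–(d): forbidden (ΔS, ΔL, ΔJ).
(c)–(e): allowed.
(c)–(f): forbidden (ΔS, ΔL, ΔJ).
(d)–(e): forbidden (parity, ΔS, ΔL).
(d)–(f): forbidden (parity, ΔL, ΔJ).
(e)–(f): forbidden (parity, ΔS, ΔL, ΔJ).
Allowed pairs: 1 of 15.

1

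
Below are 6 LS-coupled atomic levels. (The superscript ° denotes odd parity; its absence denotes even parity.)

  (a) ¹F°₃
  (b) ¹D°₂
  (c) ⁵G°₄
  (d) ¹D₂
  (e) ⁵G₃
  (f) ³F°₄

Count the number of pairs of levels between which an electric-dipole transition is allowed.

3

(a)–(b): forbidden (parity).
(a)–(c): forbidden (parity, ΔS).
(a)–(d): allowed.
(a)–(e): forbidden (ΔS).
(a)–(f): forbidden (parity, ΔS).
(b)–(c): forbidden (parity, ΔS, ΔL, ΔJ).
(b)–(d): allowed.
(b)–(e): forbidden (ΔS, ΔL).
(b)–(f): forbidden (parity, ΔS, ΔJ).
(c)–(d): forbidden (ΔS, ΔL, ΔJ).
(c)–(e): allowed.
(c)–(f): forbidden (parity, ΔS).
(d)–(e): forbidden (parity, ΔS, ΔL).
(d)–(f): forbidden (ΔS, ΔJ).
(e)–(f): forbidden (ΔS).
Allowed pairs: 3 of 15.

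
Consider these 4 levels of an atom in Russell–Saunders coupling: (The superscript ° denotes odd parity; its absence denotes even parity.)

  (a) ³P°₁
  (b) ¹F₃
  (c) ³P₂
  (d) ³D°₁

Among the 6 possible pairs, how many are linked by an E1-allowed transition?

(a)–(b): forbidden (ΔS, ΔL, ΔJ).
(a)–(c): allowed.
(a)–(d): forbidden (parity).
(b)–(c): forbidden (parity, ΔS, ΔL).
(b)–(d): forbidden (ΔS, ΔJ).
(c)–(d): allowed.
Allowed pairs: 2 of 6.

2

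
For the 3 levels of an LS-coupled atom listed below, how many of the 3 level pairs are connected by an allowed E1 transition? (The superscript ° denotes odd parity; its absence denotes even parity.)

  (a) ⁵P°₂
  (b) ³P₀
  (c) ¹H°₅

(a)–(b): forbidden (ΔS, ΔJ).
(a)–(c): forbidden (parity, ΔS, ΔL, ΔJ).
(b)–(c): forbidden (ΔS, ΔL, ΔJ).
Allowed pairs: 0 of 3.

0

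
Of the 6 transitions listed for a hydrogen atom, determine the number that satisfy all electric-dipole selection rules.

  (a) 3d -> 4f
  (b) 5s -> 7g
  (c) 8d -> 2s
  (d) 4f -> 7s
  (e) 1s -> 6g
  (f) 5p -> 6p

(a) allowed
(b) forbidden — Δl = +4 (E1 requires Δl = ±1)
(c) forbidden — Δl = -2 (E1 requires Δl = ±1)
(d) forbidden — Δl = -3 (E1 requires Δl = ±1)
(e) forbidden — Δl = +4 (E1 requires Δl = ±1)
(f) forbidden — Δl = +0 (E1 requires Δl = ±1)
Total allowed: 1 of 6.

1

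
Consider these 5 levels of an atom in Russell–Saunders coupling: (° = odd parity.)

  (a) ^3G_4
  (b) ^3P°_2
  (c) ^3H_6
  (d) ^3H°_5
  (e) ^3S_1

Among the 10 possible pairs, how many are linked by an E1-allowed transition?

3

(a)–(b): forbidden (ΔL, ΔJ).
(a)–(c): forbidden (parity, ΔJ).
(a)–(d): allowed.
(a)–(e): forbidden (parity, ΔL, ΔJ).
(b)–(c): forbidden (ΔL, ΔJ).
(b)–(d): forbidden (parity, ΔL, ΔJ).
(b)–(e): allowed.
(c)–(d): allowed.
(c)–(e): forbidden (parity, ΔL, ΔJ).
(d)–(e): forbidden (ΔL, ΔJ).
Allowed pairs: 3 of 10.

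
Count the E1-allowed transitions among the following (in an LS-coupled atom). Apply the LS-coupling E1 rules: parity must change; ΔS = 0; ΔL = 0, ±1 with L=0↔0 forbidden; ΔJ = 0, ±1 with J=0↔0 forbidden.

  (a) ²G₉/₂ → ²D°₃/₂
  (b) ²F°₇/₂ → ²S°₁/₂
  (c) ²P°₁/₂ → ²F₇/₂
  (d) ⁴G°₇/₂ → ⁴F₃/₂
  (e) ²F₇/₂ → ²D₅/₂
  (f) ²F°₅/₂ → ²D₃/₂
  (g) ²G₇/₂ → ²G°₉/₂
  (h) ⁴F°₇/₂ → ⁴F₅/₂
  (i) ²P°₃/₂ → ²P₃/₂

4

(a) forbidden (ΔL, ΔJ fail)
(b) forbidden (parity, ΔL, ΔJ fail)
(c) forbidden (ΔL, ΔJ fail)
(d) forbidden (ΔJ fails)
(e) forbidden (parity fails)
(f) allowed
(g) allowed
(h) allowed
(i) allowed
Total allowed: 4 of 9.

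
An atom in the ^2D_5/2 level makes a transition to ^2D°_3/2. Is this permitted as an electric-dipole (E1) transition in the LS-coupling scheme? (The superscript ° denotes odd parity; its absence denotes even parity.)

Parity must change: even → odd — passes.
ΔS = 0: S: 1/2 → 1/2 — passes.
ΔL = 0, ±1 (not L=0↔0): L: 2 → 2, ΔL = +0 — passes.
ΔJ = 0, ±1 (not J=0↔0): J: 5/2 → 3/2, ΔJ = -1 — passes.
All four E1 rules are satisfied.

allowed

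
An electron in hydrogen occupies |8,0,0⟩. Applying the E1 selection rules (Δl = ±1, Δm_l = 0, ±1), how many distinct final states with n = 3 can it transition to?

E1 requires Δl = ±1, so l_f ∈ {-1, 1}; with 0 ≤ l_f ≤ n_f−1 = 2, the allowed l_f values are {1}.
For l_f = 1: m_f ∈ {m_i−1, m_i, m_i+1} ∩ [−1, 1] = {-1, 0, 1} → 3 states.
Total: 3.

3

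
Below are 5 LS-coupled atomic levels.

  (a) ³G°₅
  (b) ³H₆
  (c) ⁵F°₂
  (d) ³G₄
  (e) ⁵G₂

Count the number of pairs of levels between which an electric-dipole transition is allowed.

3

(a)–(b): allowed.
(a)–(c): forbidden (parity, ΔS, ΔJ).
(a)–(d): allowed.
(a)–(e): forbidden (ΔS, ΔJ).
(b)–(c): forbidden (ΔS, ΔL, ΔJ).
(b)–(d): forbidden (parity, ΔJ).
(b)–(e): forbidden (parity, ΔS, ΔJ).
(c)–(d): forbidden (ΔS, ΔJ).
(c)–(e): allowed.
(d)–(e): forbidden (parity, ΔS, ΔJ).
Allowed pairs: 3 of 10.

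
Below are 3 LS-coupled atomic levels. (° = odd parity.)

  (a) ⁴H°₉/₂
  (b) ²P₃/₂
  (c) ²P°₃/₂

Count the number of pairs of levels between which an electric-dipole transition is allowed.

1

(a)–(b): forbidden (ΔS, ΔL, ΔJ).
(a)–(c): forbidden (parity, ΔS, ΔL, ΔJ).
(b)–(c): allowed.
Allowed pairs: 1 of 3.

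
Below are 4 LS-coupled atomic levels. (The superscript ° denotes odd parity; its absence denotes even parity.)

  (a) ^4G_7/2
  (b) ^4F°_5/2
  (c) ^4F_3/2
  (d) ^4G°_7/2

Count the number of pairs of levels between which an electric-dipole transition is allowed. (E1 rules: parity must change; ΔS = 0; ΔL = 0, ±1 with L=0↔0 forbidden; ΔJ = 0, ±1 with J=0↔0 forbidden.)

3

(a)–(b): allowed.
(a)–(c): forbidden (parity, ΔJ).
(a)–(d): allowed.
(b)–(c): allowed.
(b)–(d): forbidden (parity).
(c)–(d): forbidden (ΔJ).
Allowed pairs: 3 of 6.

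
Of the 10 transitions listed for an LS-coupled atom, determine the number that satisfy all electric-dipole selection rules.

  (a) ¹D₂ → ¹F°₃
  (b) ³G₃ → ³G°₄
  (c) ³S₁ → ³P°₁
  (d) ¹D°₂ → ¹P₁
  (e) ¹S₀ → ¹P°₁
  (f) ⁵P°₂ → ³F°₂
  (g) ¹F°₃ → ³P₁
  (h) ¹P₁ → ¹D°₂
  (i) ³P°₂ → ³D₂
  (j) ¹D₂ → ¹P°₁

8

(a) allowed
(b) allowed
(c) allowed
(d) allowed
(e) allowed
(f) forbidden (parity, ΔS, ΔL fail)
(g) forbidden (ΔS, ΔL, ΔJ fail)
(h) allowed
(i) allowed
(j) allowed
Total allowed: 8 of 10.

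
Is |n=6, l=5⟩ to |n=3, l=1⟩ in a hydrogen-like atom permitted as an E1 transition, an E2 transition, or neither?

neither

Δl = 1 − 5 = -4; l_i + l_f = 6.
E1 (Δl = ±1): not satisfied.
E2 (Δl = 0,±2, l_i+l_f ≥ 2): not satisfied.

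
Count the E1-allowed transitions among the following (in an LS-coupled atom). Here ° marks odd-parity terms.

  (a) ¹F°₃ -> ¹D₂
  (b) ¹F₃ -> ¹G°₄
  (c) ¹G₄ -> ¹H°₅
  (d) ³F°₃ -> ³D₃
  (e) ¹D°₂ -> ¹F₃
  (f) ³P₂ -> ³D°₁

6

(a) allowed
(b) allowed
(c) allowed
(d) allowed
(e) allowed
(f) allowed
Total allowed: 6 of 6.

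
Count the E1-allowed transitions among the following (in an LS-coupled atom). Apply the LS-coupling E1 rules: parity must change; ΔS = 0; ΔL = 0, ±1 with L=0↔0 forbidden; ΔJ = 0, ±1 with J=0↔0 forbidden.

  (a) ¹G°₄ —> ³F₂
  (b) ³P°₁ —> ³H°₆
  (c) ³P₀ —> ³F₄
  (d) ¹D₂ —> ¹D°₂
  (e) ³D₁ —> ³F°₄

1

(a) forbidden (ΔS, ΔJ fail)
(b) forbidden (parity, ΔL, ΔJ fail)
(c) forbidden (parity, ΔL, ΔJ fail)
(d) allowed
(e) forbidden (ΔJ fails)
Total allowed: 1 of 5.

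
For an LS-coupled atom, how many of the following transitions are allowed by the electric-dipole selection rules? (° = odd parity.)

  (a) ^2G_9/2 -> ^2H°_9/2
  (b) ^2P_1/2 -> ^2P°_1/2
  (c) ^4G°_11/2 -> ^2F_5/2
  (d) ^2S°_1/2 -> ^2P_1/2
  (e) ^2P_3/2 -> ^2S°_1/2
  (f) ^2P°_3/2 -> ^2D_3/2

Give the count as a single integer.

5

(a) allowed
(b) allowed
(c) forbidden (ΔS, ΔJ fail)
(d) allowed
(e) allowed
(f) allowed
Total allowed: 5 of 6.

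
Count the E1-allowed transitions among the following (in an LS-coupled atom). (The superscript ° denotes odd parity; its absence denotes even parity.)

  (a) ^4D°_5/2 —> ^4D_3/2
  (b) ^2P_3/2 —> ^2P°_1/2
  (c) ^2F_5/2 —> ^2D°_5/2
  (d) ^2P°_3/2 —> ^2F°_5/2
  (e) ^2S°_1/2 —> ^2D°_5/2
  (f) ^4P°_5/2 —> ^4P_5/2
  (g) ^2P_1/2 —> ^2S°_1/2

5

(a) allowed
(b) allowed
(c) allowed
(d) forbidden (parity, ΔL fail)
(e) forbidden (parity, ΔL, ΔJ fail)
(f) allowed
(g) allowed
Total allowed: 5 of 7.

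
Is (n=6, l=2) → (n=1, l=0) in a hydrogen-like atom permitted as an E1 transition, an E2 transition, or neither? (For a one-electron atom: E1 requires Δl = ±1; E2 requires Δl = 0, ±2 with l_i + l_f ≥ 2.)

Δl = 0 − 2 = -2; l_i + l_f = 2.
E1 (Δl = ±1): not satisfied.
E2 (Δl = 0,±2, l_i+l_f ≥ 2): satisfied.

E2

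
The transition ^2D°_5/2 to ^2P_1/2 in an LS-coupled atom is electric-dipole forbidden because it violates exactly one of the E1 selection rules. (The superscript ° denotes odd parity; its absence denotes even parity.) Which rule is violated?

the ΔJ = 0, ±1 rule

Reading off the term symbols: S 1/2→1/2, L 2→1, J 5/2→1/2, parity odd→even.
Parity must change: odd → even — ✓.
ΔJ = 0, ±1 (not J=0↔0): J: 5/2 → 1/2, ΔJ = -2 — ✗.
ΔL = 0, ±1 (not L=0↔0): L: 2 → 1, ΔL = -1 — ✓.
ΔS = 0: S: 1/2 → 1/2 — ✓.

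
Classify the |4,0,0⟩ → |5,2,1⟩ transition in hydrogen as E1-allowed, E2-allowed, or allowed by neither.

Δl = 2 − 0 = +2; l_i + l_f = 2.
Δm_l = +1.
E1 (Δl = ±1, |Δm_l| ≤ 1): not satisfied.
E2 (Δl = 0,±2, l_i+l_f ≥ 2, |Δm_l| ≤ 2): satisfied.

E2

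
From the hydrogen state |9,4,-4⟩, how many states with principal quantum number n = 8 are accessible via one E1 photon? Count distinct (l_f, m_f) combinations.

4

E1 requires Δl = ±1, so l_f ∈ {3, 5}; with 0 ≤ l_f ≤ n_f−1 = 7, the allowed l_f values are {3, 5}.
For l_f = 3: m_f ∈ {m_i−1, m_i, m_i+1} ∩ [−3, 3] = {-3} → 1 state.
For l_f = 5: m_f ∈ {m_i−1, m_i, m_i+1} ∩ [−5, 5] = {-5, -4, -3} → 3 states.
Total: 4.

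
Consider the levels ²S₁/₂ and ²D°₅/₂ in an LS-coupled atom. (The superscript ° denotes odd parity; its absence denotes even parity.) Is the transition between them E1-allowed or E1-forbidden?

forbidden

Reading off the term symbols: S 1/2→1/2, L 0→2, J 1/2→5/2, parity even→odd.
Parity must change: even → odd — satisfied.
ΔS = 0: S: 1/2 → 1/2 — satisfied.
ΔL = 0, ±1 (not L=0↔0): L: 0 → 2, ΔL = +2 — violated.
ΔJ = 0, ±1 (not J=0↔0): J: 1/2 → 5/2, ΔJ = +2 — violated.
Rule(s) violated: ΔL, ΔJ.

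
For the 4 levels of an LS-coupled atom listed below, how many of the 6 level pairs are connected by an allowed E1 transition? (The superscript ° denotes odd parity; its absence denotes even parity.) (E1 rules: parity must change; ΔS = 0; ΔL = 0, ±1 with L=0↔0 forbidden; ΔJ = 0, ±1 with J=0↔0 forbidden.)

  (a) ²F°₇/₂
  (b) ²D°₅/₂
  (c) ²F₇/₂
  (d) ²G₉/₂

3

(a)–(b): forbidden (parity).
(a)–(c): allowed.
(a)–(d): allowed.
(b)–(c): allowed.
(b)–(d): forbidden (ΔL, ΔJ).
(c)–(d): forbidden (parity).
Allowed pairs: 3 of 6.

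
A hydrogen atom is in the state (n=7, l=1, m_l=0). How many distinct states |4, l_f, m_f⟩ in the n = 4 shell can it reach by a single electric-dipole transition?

4

E1 requires Δl = ±1, so l_f ∈ {0, 2}; with 0 ≤ l_f ≤ n_f−1 = 3, the allowed l_f values are {0, 2}.
For l_f = 0: m_f ∈ {m_i−1, m_i, m_i+1} ∩ [−0, 0] = {0} → 1 state.
For l_f = 2: m_f ∈ {m_i−1, m_i, m_i+1} ∩ [−2, 2] = {-1, 0, 1} → 3 states.
Total: 4.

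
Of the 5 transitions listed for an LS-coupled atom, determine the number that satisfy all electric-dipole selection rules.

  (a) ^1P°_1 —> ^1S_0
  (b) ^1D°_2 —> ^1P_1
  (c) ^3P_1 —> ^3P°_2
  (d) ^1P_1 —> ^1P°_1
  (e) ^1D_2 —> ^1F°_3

(a) allowed
(b) allowed
(c) allowed
(d) allowed
(e) allowed
Total allowed: 5 of 5.

5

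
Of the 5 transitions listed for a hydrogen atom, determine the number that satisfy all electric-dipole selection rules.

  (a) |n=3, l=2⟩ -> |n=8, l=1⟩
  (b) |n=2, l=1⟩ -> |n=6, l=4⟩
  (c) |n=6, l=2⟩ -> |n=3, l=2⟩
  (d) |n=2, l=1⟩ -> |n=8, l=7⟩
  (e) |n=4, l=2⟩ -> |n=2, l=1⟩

2

(a) allowed
(b) forbidden — Δl = +3 (E1 requires Δl = ±1)
(c) forbidden — Δl = +0 (E1 requires Δl = ±1)
(d) forbidden — Δl = +6 (E1 requires Δl = ±1)
(e) allowed
Total allowed: 2 of 5.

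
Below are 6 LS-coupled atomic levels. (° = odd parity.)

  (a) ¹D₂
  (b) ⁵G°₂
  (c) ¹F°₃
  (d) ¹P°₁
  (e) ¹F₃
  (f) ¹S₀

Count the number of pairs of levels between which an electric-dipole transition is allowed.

(a)–(b): forbidden (ΔS, ΔL).
(a)–(c): allowed.
(a)–(d): allowed.
(a)–(e): forbidden (parity).
(a)–(f): forbidden (parity, ΔL, ΔJ).
(b)–(c): forbidden (parity, ΔS).
(b)–(d): forbidden (parity, ΔS, ΔL).
(b)–(e): forbidden (ΔS).
(b)–(f): forbidden (ΔS, ΔL, ΔJ).
(c)–(d): forbidden (parity, ΔL, ΔJ).
(c)–(e): allowed.
(c)–(f): forbidden (ΔL, ΔJ).
(d)–(e): forbidden (ΔL, ΔJ).
(d)–(f): allowed.
(e)–(f): forbidden (parity, ΔL, ΔJ).
Allowed pairs: 4 of 15.

4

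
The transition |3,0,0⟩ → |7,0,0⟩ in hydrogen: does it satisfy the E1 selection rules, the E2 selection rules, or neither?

neither

Δl = 0 − 0 = +0; l_i + l_f = 0.
Δm_l = +0.
E1 (Δl = ±1, |Δm_l| ≤ 1): not satisfied.
E2 (Δl = 0,±2, l_i+l_f ≥ 2, |Δm_l| ≤ 2): not satisfied.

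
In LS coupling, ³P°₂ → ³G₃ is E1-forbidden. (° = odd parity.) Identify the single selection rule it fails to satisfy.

the ΔL = 0, ±1 rule

ΔS = 0: S: 1 → 1 — satisfied.
ΔJ = 0, ±1 (not J=0↔0): J: 2 → 3, ΔJ = +1 — satisfied.
Parity must change: odd → even — satisfied.
ΔL = 0, ±1 (not L=0↔0): L: 1 → 4, ΔL = +3 — violated.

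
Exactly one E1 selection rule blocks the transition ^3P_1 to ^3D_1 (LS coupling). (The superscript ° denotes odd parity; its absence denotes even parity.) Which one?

Parity must change: even → even — ✗.
ΔS = 0: S: 1 → 1 — ✓.
ΔL = 0, ±1 (not L=0↔0): L: 1 → 2, ΔL = +1 — ✓.
ΔJ = 0, ±1 (not J=0↔0): J: 1 → 1, ΔJ = +0 — ✓.

parity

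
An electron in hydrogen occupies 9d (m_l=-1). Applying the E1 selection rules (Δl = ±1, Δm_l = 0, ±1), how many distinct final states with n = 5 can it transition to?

E1 requires Δl = ±1, so l_f ∈ {1, 3}; with 0 ≤ l_f ≤ n_f−1 = 4, the allowed l_f values are {1, 3}.
For l_f = 1: m_f ∈ {m_i−1, m_i, m_i+1} ∩ [−1, 1] = {-1, 0} → 2 states.
For l_f = 3: m_f ∈ {m_i−1, m_i, m_i+1} ∩ [−3, 3] = {-2, -1, 0} → 3 states.
Total: 5.

5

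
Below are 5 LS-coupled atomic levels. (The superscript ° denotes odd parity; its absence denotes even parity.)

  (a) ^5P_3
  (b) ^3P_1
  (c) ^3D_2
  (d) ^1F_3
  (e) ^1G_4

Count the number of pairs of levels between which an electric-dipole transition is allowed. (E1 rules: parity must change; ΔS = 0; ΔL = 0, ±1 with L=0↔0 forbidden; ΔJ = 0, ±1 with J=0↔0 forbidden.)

(a)–(b): forbidden (parity, ΔS, ΔJ).
(a)–(c): forbidden (parity, ΔS).
(a)–(d): forbidden (parity, ΔS, ΔL).
(a)–(e): forbidden (parity, ΔS, ΔL).
(b)–(c): forbidden (parity).
(b)–(d): forbidden (parity, ΔS, ΔL, ΔJ).
(b)–(e): forbidden (parity, ΔS, ΔL, ΔJ).
(c)–(d): forbidden (parity, ΔS).
(c)–(e): forbidden (parity, ΔS, ΔL, ΔJ).
(d)–(e): forbidden (parity).
Allowed pairs: 0 of 10.

0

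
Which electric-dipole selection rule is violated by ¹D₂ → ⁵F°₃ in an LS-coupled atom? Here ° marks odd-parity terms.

the ΔS = 0 rule

Initial level: S=0, L=2, J=2, parity even. Final level: S=2, L=3, J=3, parity odd.
ΔL = 0, ±1 (not L=0↔0): L: 2 → 3, ΔL = +1 — satisfied.
Parity must change: even → odd — satisfied.
ΔJ = 0, ±1 (not J=0↔0): J: 2 → 3, ΔJ = +1 — satisfied.
ΔS = 0: S: 0 → 2 — violated.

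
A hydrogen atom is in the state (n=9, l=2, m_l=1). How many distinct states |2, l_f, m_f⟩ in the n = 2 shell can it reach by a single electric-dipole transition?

2

E1 requires Δl = ±1, so l_f ∈ {1, 3}; with 0 ≤ l_f ≤ n_f−1 = 1, the allowed l_f values are {1}.
For l_f = 1: m_f ∈ {m_i−1, m_i, m_i+1} ∩ [−1, 1] = {0, 1} → 2 states.
Total: 2.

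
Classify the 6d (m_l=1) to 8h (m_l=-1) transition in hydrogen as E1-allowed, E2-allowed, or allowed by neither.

Δl = 5 − 2 = +3; l_i + l_f = 7.
Δm_l = -2.
E1 (Δl = ±1, |Δm_l| ≤ 1): not satisfied.
E2 (Δl = 0,±2, l_i+l_f ≥ 2, |Δm_l| ≤ 2): not satisfied.

neither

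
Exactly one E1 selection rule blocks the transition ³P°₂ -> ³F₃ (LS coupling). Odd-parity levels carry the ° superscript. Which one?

the ΔL = 0, ±1 rule

Initial level: S=1, L=1, J=2, parity odd. Final level: S=1, L=3, J=3, parity even.
Parity must change: odd → even — ok.
ΔS = 0: S: 1 → 1 — ok.
ΔL = 0, ±1 (not L=0↔0): L: 1 → 3, ΔL = +2 — fails.
ΔJ = 0, ±1 (not J=0↔0): J: 2 → 3, ΔJ = +1 — ok.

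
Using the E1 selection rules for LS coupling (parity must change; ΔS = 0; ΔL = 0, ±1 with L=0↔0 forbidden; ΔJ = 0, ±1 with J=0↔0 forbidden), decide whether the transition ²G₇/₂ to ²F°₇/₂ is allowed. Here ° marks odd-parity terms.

allowed

Reading off the term symbols: S 1/2→1/2, L 4→3, J 7/2→7/2, parity even→odd.
ΔJ = 0, ±1 (not J=0↔0): J: 7/2 → 7/2, ΔJ = +0 — ok.
ΔL = 0, ±1 (not L=0↔0): L: 4 → 3, ΔL = -1 — ok.
Parity must change: even → odd — ok.
ΔS = 0: S: 1/2 → 1/2 — ok.
All four E1 rules are satisfied.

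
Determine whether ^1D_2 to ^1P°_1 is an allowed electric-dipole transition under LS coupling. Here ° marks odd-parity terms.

Reading off the term symbols: S 0→0, L 2→1, J 2→1, parity even→odd.
Parity must change: even → odd — passes.
ΔS = 0: S: 0 → 0 — passes.
ΔL = 0, ±1 (not L=0↔0): L: 2 → 1, ΔL = -1 — passes.
ΔJ = 0, ±1 (not J=0↔0): J: 2 → 1, ΔJ = -1 — passes.
All four E1 rules are satisfied.

allowed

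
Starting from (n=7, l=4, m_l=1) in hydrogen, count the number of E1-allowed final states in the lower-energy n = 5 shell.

3

E1 requires Δl = ±1, so l_f ∈ {3, 5}; with 0 ≤ l_f ≤ n_f−1 = 4, the allowed l_f values are {3}.
For l_f = 3: m_f ∈ {m_i−1, m_i, m_i+1} ∩ [−3, 3] = {0, 1, 2} → 3 states.
Total: 3.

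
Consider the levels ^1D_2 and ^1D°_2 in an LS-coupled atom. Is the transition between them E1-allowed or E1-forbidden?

allowed

Reading off the term symbols: S 0→0, L 2→2, J 2→2, parity even→odd.
ΔL = 0, ±1 (not L=0↔0): L: 2 → 2, ΔL = +0 — ok.
Parity must change: even → odd — ok.
ΔJ = 0, ±1 (not J=0↔0): J: 2 → 2, ΔJ = +0 — ok.
ΔS = 0: S: 0 → 0 — ok.
All four E1 rules are satisfied.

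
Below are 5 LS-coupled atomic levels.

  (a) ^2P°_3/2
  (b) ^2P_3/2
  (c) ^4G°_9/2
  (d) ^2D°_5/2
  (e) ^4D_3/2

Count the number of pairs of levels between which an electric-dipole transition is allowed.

2

(a)–(b): allowed.
(a)–(c): forbidden (parity, ΔS, ΔL, ΔJ).
(a)–(d): forbidden (parity).
(a)–(e): forbidden (ΔS).
(b)–(c): forbidden (ΔS, ΔL, ΔJ).
(b)–(d): allowed.
(b)–(e): forbidden (parity, ΔS).
(c)–(d): forbidden (parity, ΔS, ΔL, ΔJ).
(c)–(e): forbidden (ΔL, ΔJ).
(d)–(e): forbidden (ΔS).
Allowed pairs: 2 of 10.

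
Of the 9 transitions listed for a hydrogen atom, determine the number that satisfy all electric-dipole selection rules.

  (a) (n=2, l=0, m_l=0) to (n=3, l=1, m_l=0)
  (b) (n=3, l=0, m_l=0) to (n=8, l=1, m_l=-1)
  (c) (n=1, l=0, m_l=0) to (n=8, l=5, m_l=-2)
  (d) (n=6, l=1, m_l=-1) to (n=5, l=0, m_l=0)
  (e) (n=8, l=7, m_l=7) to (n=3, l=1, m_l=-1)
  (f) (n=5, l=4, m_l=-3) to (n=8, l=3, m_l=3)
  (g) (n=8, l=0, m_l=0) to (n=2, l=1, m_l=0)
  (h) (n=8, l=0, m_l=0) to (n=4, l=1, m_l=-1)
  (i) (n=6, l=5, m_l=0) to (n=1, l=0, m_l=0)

5

(a) allowed
(b) allowed
(c) forbidden — Δl = +5 (E1 requires Δl = ±1); Δm_l = -2 (E1 requires Δm_l = 0, ±1)
(d) allowed
(e) forbidden — Δl = -6 (E1 requires Δl = ±1); Δm_l = -8 (E1 requires Δm_l = 0, ±1)
(f) forbidden — Δm_l = +6 (E1 requires Δm_l = 0, ±1)
(g) allowed
(h) allowed
(i) forbidden — Δl = -5 (E1 requires Δl = ±1)
Total allowed: 5 of 9.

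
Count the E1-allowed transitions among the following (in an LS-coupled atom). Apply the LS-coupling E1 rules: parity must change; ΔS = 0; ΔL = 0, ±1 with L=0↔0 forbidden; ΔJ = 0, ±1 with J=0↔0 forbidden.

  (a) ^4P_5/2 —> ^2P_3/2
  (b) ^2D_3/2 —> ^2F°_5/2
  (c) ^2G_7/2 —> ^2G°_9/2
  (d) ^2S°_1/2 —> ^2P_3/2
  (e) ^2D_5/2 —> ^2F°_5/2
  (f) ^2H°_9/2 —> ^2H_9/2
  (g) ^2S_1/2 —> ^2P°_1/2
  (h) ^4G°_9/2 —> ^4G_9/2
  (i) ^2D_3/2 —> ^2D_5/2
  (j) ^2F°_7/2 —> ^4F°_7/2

(a) forbidden (parity, ΔS fail)
(b) allowed
(c) allowed
(d) allowed
(e) allowed
(f) allowed
(g) allowed
(h) allowed
(i) forbidden (parity fails)
(j) forbidden (parity, ΔS fail)
Total allowed: 7 of 10.

7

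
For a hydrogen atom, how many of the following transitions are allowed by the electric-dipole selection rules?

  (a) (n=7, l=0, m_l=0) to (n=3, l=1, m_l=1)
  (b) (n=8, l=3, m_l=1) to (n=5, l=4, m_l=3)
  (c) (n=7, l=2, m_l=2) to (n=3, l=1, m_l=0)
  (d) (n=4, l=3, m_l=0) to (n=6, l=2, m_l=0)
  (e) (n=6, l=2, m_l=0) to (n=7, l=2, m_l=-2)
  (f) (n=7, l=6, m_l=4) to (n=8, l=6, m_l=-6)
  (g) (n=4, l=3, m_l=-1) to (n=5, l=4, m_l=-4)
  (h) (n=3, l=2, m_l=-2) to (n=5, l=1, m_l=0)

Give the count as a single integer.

2

(a) allowed
(b) forbidden — Δm_l = +2 (E1 requires Δm_l = 0, ±1)
(c) forbidden — Δm_l = -2 (E1 requires Δm_l = 0, ±1)
(d) allowed
(e) forbidden — Δl = +0 (E1 requires Δl = ±1); Δm_l = -2 (E1 requires Δm_l = 0, ±1)
(f) forbidden — Δl = +0 (E1 requires Δl = ±1); Δm_l = -10 (E1 requires Δm_l = 0, ±1)
(g) forbidden — Δm_l = -3 (E1 requires Δm_l = 0, ±1)
(h) forbidden — Δm_l = +2 (E1 requires Δm_l = 0, ±1)
Total allowed: 2 of 8.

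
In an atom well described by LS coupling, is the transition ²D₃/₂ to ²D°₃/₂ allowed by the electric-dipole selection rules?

allowed

Parity must change: even → odd — passes.
ΔJ = 0, ±1 (not J=0↔0): J: 3/2 → 3/2, ΔJ = +0 — passes.
ΔL = 0, ±1 (not L=0↔0): L: 2 → 2, ΔL = +0 — passes.
ΔS = 0: S: 1/2 → 1/2 — passes.
All four E1 rules are satisfied.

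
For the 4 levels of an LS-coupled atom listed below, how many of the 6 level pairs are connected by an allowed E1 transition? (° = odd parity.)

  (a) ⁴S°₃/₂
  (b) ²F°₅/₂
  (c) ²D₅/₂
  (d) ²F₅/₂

2

(a)–(b): forbidden (parity, ΔS, ΔL).
(a)–(c): forbidden (ΔS, ΔL).
(a)–(d): forbidden (ΔS, ΔL).
(b)–(c): allowed.
(b)–(d): allowed.
(c)–(d): forbidden (parity).
Allowed pairs: 2 of 6.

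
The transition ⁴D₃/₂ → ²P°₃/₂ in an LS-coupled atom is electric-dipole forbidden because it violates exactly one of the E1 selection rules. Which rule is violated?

Initial level: S=3/2, L=2, J=3/2, parity even. Final level: S=1/2, L=1, J=3/2, parity odd.
ΔJ = 0, ±1 (not J=0↔0): J: 3/2 → 3/2, ΔJ = +0 — ✓.
ΔL = 0, ±1 (not L=0↔0): L: 2 → 1, ΔL = -1 — ✓.
Parity must change: even → odd — ✓.
ΔS = 0: S: 3/2 → 1/2 — ✗.

the ΔS = 0 rule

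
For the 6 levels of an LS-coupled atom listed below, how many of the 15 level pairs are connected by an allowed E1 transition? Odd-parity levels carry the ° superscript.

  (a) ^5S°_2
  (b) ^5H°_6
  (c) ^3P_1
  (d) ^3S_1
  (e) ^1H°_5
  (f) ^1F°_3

0

(a)–(b): forbidden (parity, ΔL, ΔJ).
(a)–(c): forbidden (ΔS).
(a)–(d): forbidden (ΔS, ΔL).
(a)–(e): forbidden (parity, ΔS, ΔL, ΔJ).
(a)–(f): forbidden (parity, ΔS, ΔL).
(b)–(c): forbidden (ΔS, ΔL, ΔJ).
(b)–(d): forbidden (ΔS, ΔL, ΔJ).
(b)–(e): forbidden (parity, ΔS).
(b)–(f): forbidden (parity, ΔS, ΔL, ΔJ).
(c)–(d): forbidden (parity).
(c)–(e): forbidden (ΔS, ΔL, ΔJ).
(c)–(f): forbidden (ΔS, ΔL, ΔJ).
(d)–(e): forbidden (ΔS, ΔL, ΔJ).
(d)–(f): forbidden (ΔS, ΔL, ΔJ).
(e)–(f): forbidden (parity, ΔL, ΔJ).
Allowed pairs: 0 of 15.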